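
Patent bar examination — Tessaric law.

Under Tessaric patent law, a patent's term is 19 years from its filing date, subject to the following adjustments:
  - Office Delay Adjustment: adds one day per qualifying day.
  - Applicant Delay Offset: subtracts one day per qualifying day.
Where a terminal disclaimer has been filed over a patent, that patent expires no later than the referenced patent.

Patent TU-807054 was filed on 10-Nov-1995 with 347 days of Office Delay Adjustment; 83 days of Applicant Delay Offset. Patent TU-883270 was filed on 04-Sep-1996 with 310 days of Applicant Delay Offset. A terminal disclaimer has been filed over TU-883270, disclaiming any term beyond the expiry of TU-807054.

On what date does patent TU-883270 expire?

Natural term of TU-883270:
  Base: filing + 19 years → 4 September 2015.
  Applicant Delay Offset: −310 days → 29 October 2014.
Expiry of referenced patent TU-807054:
  Base: filing + 19 years → 10 November 2014.
  Office Delay Adjustment: +347 days → 23 October 2015.
  Applicant Delay Offset: −83 days → 1 August 2015.
Terminal disclaimer: TU-883270 expires on the earlier of 29 October 2014 and 1 August 2015.

2014-10-29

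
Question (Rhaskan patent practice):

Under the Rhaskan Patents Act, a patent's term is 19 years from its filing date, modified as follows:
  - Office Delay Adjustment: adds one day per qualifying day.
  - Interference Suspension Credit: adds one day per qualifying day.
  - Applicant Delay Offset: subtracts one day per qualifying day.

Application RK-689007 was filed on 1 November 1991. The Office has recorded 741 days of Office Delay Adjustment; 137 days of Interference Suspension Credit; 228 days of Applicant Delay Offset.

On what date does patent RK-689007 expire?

Base term: filing date + 19 years → 1 November 2010.
Office Delay Adjustment: +741 days → 11 November 2012.
Interference Suspension Credit: +137 days → 28 March 2013.
Applicant Delay Offset: −228 days → 12 August 2012.

August 12, 2012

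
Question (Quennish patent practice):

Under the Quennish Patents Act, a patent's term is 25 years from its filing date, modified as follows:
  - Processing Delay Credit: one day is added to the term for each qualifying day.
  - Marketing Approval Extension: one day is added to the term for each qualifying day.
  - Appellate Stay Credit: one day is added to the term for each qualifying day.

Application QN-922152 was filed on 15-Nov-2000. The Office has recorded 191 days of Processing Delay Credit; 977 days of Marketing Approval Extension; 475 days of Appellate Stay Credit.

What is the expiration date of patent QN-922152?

2030-05-16

Base term: filing date + 25 years → 15 November 2025.
Processing Delay Credit: +191 days → 25 May 2026.
Marketing Approval Extension: +977 days → 26 January 2029.
Appellate Stay Credit: +475 days → 16 May 2030.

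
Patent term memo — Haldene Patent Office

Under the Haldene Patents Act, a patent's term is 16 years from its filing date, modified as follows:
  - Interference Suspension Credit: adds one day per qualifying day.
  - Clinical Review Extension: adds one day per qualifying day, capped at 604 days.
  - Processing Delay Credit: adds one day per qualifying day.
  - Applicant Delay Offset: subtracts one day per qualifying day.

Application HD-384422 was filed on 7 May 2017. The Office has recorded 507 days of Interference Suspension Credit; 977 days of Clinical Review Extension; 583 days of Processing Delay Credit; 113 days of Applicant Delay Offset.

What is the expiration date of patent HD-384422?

Base term: filing date + 16 years → 7 May 2033.
Interference Suspension Credit: +507 days → 26 September 2034.
Clinical Review Extension: 977 days claimed exceeds the 604-day cap, so +604 days → 22 May 2036.
Processing Delay Credit: +583 days → 26 December 2037.
Applicant Delay Offset: −113 days → 4 September 2037.

September 4, 2037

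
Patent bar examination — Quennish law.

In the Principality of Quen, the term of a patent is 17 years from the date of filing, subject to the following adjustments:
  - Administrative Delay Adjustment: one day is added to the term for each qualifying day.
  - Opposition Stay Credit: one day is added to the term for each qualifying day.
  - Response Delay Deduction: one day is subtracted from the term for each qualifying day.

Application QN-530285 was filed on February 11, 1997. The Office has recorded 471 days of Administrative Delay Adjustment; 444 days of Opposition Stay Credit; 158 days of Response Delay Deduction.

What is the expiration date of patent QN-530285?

March 9, 2016

Base term: filing date + 17 years → 11 February 2014.
Administrative Delay Adjustment: +471 days → 28 May 2015.
Opposition Stay Credit: +444 days → 14 August 2016.
Response Delay Deduction: −158 days → 9 March 2016.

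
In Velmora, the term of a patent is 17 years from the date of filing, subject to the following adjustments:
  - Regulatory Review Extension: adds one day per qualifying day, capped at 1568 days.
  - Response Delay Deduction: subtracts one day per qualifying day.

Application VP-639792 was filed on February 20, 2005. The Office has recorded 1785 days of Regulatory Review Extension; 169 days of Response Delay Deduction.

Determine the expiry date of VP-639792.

December 20, 2025

Base term: filing date + 17 years → 20 February 2022.
Regulatory Review Extension: 1785 days claimed exceeds the 1568-day cap, so +1568 days → 7 June 2026.
Response Delay Deduction: −169 days → 20 December 2025.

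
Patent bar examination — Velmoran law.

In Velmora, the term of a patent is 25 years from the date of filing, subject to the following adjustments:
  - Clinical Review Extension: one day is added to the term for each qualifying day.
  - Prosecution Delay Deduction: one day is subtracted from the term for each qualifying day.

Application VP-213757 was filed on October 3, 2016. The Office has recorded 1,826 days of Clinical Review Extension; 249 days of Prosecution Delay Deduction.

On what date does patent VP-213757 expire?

2046-01-27

Base term: filing date + 25 years → 3 October 2041.
Clinical Review Extension: +1826 days → 3 October 2046.
Prosecution Delay Deduction: −249 days → 27 January 2046.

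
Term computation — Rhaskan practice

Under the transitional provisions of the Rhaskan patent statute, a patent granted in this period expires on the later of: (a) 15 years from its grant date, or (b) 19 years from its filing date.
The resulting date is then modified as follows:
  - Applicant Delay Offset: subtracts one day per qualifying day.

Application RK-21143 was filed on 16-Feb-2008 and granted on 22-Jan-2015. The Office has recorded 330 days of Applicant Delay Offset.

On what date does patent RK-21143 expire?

(a) grant + 15 years → 22 January 2030.
(b) filing + 19 years → 16 February 2027.
Later of the two: 22 January 2030.
Applicant Delay Offset: −330 days → 26 February 2029.

2029-02-26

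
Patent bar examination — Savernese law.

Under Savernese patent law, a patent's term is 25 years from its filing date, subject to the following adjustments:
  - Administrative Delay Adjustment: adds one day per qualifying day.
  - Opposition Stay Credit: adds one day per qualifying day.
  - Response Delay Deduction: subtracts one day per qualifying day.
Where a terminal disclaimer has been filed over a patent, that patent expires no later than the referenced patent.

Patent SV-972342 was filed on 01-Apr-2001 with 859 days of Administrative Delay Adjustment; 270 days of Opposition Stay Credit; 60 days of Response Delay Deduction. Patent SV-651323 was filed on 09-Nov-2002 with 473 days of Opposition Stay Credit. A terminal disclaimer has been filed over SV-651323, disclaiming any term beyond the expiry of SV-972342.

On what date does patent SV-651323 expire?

2029-02-24

Natural term of SV-651323:
  Base: filing + 25 years → 9 November 2027.
  Opposition Stay Credit: +473 days → 24 February 2029.
Expiry of referenced patent SV-972342:
  Base: filing + 25 years → 1 April 2026.
  Administrative Delay Adjustment: +859 days → 7 August 2028.
  Opposition Stay Credit: +270 days → 4 May 2029.
  Response Delay Deduction: −60 days → 5 March 2029.
Terminal disclaimer: SV-651323 expires on the earlier of 24 February 2029 and 5 March 2029.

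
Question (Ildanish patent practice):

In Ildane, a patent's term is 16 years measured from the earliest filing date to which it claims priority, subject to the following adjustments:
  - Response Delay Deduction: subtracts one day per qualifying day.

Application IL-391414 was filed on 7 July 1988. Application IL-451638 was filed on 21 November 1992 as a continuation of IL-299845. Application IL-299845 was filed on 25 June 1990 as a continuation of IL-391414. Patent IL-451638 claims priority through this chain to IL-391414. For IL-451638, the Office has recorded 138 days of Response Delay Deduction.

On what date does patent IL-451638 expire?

Earliest priority filing: 7 July 1988.
Base term: 7 July 1988 + 16 years → 7 July 2004.
Response Delay Deduction: −138 days → 20 February 2004.

February 20, 2004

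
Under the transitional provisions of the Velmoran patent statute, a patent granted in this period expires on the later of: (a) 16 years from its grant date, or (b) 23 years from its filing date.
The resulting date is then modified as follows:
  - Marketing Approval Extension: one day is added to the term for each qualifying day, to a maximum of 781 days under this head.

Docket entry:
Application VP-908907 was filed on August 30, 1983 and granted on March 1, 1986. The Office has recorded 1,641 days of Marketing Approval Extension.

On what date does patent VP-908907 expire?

October 19, 2008

(a) grant + 16 years → 1 March 2002.
(b) filing + 23 years → 30 August 2006.
Later of the two: 30 August 2006.
Marketing Approval Extension: 1641 days claimed exceeds the 781-day cap, so +781 days → 19 October 2008.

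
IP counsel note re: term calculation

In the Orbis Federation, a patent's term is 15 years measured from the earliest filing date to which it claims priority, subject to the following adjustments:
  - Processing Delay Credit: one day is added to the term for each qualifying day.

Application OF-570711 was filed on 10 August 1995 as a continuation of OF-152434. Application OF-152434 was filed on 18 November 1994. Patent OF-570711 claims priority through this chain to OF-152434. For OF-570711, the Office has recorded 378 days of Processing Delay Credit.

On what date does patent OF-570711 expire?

Earliest priority filing: 18 November 1994.
Base term: 18 November 1994 + 15 years → 18 November 2009.
Processing Delay Credit: +378 days → 1 December 2010.

December 1, 2010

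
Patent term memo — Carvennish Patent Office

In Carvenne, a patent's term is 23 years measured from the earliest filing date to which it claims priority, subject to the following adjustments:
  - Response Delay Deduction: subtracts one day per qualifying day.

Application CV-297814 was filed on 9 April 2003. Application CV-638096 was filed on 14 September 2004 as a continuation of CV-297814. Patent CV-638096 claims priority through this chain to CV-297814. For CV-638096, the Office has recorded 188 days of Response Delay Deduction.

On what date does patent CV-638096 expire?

Earliest priority filing: 9 April 2003.
Base term: 9 April 2003 + 23 years → 9 April 2026.
Response Delay Deduction: −188 days → 3 October 2025.

October 3, 2025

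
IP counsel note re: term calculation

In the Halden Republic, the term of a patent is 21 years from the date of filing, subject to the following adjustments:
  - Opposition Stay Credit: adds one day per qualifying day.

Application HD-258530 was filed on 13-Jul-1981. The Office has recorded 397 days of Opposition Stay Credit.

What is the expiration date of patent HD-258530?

2003-08-14

Base term: filing date + 21 years → 13 July 2002.
Opposition Stay Credit: +397 days → 14 August 2003.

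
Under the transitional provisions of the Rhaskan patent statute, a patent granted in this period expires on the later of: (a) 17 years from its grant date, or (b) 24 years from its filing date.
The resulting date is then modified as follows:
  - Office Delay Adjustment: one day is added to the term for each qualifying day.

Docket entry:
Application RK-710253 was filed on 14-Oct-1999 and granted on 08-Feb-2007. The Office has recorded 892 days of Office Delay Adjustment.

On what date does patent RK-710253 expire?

(a) grant + 17 years → 8 February 2024.
(b) filing + 24 years → 14 October 2023.
Later of the two: 8 February 2024.
Office Delay Adjustment: +892 days → 19 July 2026.

July 19, 2026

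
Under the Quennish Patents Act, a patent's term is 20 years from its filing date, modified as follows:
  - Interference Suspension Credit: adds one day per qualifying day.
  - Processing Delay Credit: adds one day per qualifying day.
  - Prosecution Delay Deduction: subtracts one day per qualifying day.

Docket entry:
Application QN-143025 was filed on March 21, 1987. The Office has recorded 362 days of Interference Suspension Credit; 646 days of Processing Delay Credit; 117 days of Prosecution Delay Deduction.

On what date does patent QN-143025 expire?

Base term: filing date + 20 years → 21 March 2007.
Interference Suspension Credit: +362 days → 17 March 2008.
Processing Delay Credit: +646 days → 23 December 2009.
Prosecution Delay Deduction: −117 days → 28 August 2009.

August 28, 2009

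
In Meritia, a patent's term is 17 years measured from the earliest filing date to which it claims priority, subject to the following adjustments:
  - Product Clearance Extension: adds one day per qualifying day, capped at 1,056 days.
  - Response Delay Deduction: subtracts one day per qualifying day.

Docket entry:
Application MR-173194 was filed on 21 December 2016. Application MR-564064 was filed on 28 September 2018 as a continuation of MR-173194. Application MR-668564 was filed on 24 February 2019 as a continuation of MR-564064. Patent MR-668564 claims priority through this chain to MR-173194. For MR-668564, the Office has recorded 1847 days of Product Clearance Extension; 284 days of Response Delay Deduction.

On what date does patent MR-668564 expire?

2036-02-01

Earliest priority filing: 21 December 2016.
Base term: 21 December 2016 + 17 years → 21 December 2033.
Product Clearance Extension: 1847 days claimed exceeds the 1056-day cap, so +1056 days → 11 November 2036.
Response Delay Deduction: −284 days → 1 February 2036.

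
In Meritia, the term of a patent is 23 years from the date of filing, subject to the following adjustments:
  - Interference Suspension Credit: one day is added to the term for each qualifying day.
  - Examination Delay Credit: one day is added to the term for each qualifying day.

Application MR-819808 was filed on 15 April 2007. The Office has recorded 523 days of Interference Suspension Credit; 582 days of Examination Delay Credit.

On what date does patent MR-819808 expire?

2033-04-24

Base term: filing date + 23 years → 15 April 2030.
Interference Suspension Credit: +523 days → 20 September 2031.
Examination Delay Credit: +582 days → 24 April 2033.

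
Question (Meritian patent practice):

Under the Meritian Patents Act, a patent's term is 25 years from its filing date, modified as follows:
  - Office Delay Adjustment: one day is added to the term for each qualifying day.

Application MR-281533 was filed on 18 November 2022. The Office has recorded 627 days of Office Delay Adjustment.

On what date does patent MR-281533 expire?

August 6, 2049

Base term: filing date + 25 years → 18 November 2047.
Office Delay Adjustment: +627 days → 6 August 2049.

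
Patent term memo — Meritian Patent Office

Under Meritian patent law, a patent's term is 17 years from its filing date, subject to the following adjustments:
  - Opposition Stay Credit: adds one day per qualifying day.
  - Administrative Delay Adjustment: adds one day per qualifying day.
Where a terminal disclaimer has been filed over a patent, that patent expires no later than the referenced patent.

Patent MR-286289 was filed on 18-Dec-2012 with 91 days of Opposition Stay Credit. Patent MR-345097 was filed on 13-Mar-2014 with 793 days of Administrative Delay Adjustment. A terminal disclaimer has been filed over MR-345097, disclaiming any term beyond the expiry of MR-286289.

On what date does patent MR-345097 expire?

March 19, 2030

Natural term of MR-345097:
  Base: filing + 17 years → 13 March 2031.
  Administrative Delay Adjustment: +793 days → 14 May 2033.
Expiry of referenced patent MR-286289:
  Base: filing + 17 years → 18 December 2029.
  Opposition Stay Credit: +91 days → 19 March 2030.
Terminal disclaimer: MR-345097 expires on the earlier of 14 May 2033 and 19 March 2030.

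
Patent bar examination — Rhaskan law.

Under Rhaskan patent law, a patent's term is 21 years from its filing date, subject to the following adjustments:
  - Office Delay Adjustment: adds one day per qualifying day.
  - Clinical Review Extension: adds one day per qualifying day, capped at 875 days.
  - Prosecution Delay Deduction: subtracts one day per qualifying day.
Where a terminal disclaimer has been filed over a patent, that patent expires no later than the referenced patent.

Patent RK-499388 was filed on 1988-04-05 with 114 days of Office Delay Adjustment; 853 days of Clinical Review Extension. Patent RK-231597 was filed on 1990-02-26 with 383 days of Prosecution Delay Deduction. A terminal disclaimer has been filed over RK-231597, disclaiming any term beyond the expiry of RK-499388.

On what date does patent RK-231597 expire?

Natural term of RK-231597:
  Base: filing + 21 years → 26 February 2011.
  Prosecution Delay Deduction: −383 days → 8 February 2010.
Expiry of referenced patent RK-499388:
  Base: filing + 21 years → 5 April 2009.
  Office Delay Adjustment: +114 days → 28 July 2009.
  Clinical Review Extension: 853 days (within the 875-day cap) → +853 days → 28 November 2011.
Terminal disclaimer: RK-231597 expires on the earlier of 8 February 2010 and 28 November 2011.

February 8, 2010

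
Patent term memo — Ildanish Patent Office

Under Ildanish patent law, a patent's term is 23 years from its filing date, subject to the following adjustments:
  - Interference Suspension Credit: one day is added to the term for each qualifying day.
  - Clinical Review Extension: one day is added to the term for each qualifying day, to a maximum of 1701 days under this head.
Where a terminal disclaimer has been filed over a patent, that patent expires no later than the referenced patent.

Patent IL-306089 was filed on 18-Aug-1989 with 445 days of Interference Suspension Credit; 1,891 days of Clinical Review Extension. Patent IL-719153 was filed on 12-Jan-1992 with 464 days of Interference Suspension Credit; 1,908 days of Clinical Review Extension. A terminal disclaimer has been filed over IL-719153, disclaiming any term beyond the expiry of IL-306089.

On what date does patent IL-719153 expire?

2018-07-04

Natural term of IL-719153:
  Base: filing + 23 years → 12 January 2015.
  Interference Suspension Credit: +464 days → 20 April 2016.
  Clinical Review Extension: 1908 days claimed exceeds the 1701-day cap, so +1701 days → 16 December 2020.
Expiry of referenced patent IL-306089:
  Base: filing + 23 years → 18 August 2012.
  Interference Suspension Credit: +445 days → 6 November 2013.
  Clinical Review Extension: 1891 days claimed exceeds the 1701-day cap, so +1701 days → 4 July 2018.
Terminal disclaimer: IL-719153 expires on the earlier of 16 December 2020 and 4 July 2018.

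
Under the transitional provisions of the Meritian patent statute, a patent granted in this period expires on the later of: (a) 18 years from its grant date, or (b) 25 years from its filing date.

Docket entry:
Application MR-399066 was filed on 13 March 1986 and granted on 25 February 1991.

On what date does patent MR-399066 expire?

March 13, 2011

(a) grant + 18 years → 25 February 2009.
(b) filing + 25 years → 13 March 2011.
Later of the two: 13 March 2011.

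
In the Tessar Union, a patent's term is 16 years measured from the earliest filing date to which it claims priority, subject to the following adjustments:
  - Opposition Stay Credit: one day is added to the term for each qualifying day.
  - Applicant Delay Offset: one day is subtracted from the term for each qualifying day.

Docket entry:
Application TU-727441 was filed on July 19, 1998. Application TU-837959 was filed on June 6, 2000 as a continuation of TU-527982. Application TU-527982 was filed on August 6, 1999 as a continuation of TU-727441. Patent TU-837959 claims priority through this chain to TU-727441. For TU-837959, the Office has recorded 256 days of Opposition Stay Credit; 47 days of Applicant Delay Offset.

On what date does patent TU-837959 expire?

Earliest priority filing: 19 July 1998.
Base term: 19 July 1998 + 16 years → 19 July 2014.
Opposition Stay Credit: +256 days → 1 April 2015.
Applicant Delay Offset: −47 days → 13 February 2015.

2015-02-13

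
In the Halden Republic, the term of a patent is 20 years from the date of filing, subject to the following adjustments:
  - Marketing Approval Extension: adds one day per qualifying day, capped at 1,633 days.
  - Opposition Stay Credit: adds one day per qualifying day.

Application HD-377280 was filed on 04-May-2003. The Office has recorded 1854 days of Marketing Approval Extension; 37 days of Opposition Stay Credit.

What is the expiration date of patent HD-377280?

Base term: filing date + 20 years → 4 May 2023.
Marketing Approval Extension: 1854 days claimed exceeds the 1633-day cap, so +1633 days → 23 October 2027.
Opposition Stay Credit: +37 days → 29 November 2027.

2027-11-29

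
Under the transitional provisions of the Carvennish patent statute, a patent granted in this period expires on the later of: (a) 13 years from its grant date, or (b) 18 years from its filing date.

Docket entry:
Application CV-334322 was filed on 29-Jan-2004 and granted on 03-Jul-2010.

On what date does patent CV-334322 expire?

July 3, 2023

(a) grant + 13 years → 3 July 2023.
(b) filing + 18 years → 29 January 2022.
Later of the two: 3 July 2023.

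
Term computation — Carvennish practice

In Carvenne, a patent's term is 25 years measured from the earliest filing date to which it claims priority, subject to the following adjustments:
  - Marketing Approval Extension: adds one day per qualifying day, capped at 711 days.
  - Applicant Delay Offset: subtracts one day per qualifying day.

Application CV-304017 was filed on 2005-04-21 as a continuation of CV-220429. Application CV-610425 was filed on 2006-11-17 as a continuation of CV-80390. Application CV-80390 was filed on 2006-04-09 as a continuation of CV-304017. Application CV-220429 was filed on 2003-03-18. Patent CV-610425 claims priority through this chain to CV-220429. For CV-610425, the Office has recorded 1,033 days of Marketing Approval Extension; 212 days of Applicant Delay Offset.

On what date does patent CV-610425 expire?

July 30, 2029

Earliest priority filing: 18 March 2003.
Base term: 18 March 2003 + 25 years → 18 March 2028.
Marketing Approval Extension: 1033 days claimed exceeds the 711-day cap, so +711 days → 27 February 2030.
Applicant Delay Offset: −212 days → 30 July 2029.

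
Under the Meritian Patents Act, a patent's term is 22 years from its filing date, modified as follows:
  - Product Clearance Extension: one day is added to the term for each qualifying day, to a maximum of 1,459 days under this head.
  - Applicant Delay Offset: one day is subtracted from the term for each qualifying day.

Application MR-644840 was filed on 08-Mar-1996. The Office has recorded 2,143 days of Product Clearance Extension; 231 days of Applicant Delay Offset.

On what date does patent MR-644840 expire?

2021-07-18

Base term: filing date + 22 years → 8 March 2018.
Product Clearance Extension: 2143 days claimed exceeds the 1459-day cap, so +1459 days → 6 March 2022.
Applicant Delay Offset: −231 days → 18 July 2021.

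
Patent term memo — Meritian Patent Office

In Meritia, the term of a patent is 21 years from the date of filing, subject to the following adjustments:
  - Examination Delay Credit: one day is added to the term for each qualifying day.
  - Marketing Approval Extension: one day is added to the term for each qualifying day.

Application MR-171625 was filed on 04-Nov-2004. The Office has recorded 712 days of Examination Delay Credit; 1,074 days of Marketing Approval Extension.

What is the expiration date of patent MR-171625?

Base term: filing date + 21 years → 4 November 2025.
Examination Delay Credit: +712 days → 17 October 2027.
Marketing Approval Extension: +1074 days → 25 September 2030.

September 25, 2030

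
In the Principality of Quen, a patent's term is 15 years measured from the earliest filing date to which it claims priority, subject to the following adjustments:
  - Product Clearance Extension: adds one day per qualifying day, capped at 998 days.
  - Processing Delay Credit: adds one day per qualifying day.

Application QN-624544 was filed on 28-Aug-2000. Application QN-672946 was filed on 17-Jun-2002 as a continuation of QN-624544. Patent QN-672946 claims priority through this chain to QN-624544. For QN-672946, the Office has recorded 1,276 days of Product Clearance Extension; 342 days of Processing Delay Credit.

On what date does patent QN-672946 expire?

Earliest priority filing: 28 August 2000.
Base term: 28 August 2000 + 15 years → 28 August 2015.
Product Clearance Extension: 1276 days claimed exceeds the 998-day cap, so +998 days → 22 May 2018.
Processing Delay Credit: +342 days → 29 April 2019.

2019-04-29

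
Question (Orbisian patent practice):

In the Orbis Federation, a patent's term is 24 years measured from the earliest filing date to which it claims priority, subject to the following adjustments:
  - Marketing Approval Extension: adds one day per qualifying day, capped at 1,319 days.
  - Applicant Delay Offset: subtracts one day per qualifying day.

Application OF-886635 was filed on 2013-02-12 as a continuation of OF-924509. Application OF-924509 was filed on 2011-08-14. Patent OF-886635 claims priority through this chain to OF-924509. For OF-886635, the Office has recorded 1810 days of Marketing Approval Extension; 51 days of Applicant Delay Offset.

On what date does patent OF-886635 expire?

February 2, 2039

Earliest priority filing: 14 August 2011.
Base term: 14 August 2011 + 24 years → 14 August 2035.
Marketing Approval Extension: 1810 days claimed exceeds the 1319-day cap, so +1319 days → 25 March 2039.
Applicant Delay Offset: −51 days → 2 February 2039.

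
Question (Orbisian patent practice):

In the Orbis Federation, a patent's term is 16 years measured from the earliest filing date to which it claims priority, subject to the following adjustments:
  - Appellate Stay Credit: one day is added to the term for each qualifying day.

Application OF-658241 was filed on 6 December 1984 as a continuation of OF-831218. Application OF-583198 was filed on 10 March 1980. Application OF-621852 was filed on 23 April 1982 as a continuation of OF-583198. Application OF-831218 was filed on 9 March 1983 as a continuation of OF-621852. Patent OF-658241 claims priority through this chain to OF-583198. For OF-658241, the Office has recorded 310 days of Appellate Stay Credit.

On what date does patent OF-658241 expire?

Earliest priority filing: 10 March 1980.
Base term: 10 March 1980 + 16 years → 10 March 1996.
Appellate Stay Credit: +310 days → 14 January 1997.

1997-01-14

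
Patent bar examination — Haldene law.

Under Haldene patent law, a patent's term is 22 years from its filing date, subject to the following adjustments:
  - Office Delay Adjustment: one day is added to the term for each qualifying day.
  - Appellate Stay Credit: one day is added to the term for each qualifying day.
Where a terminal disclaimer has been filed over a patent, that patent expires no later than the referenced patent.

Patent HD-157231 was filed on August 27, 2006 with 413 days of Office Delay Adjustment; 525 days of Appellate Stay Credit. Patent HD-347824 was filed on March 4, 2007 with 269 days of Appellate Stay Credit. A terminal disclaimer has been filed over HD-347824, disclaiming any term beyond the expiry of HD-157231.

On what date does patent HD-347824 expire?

2029-11-28

Natural term of HD-347824:
  Base: filing + 22 years → 4 March 2029.
  Appellate Stay Credit: +269 days → 28 November 2029.
Expiry of referenced patent HD-157231:
  Base: filing + 22 years → 27 August 2028.
  Office Delay Adjustment: +413 days → 14 October 2029.
  Appellate Stay Credit: +525 days → 23 March 2031.
Terminal disclaimer: HD-347824 expires on the earlier of 28 November 2029 and 23 March 2031.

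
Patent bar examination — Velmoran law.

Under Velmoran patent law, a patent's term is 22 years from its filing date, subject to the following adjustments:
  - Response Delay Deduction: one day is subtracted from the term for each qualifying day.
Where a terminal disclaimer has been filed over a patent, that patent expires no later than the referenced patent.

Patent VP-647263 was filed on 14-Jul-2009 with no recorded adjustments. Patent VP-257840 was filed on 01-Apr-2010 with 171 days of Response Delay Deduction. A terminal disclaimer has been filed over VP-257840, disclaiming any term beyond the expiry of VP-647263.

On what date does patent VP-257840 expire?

2031-07-14

Natural term of VP-257840:
  Base: filing + 22 years → 1 April 2032.
  Response Delay Deduction: −171 days → 13 October 2031.
Expiry of referenced patent VP-647263:
  Base: filing + 22 years → 14 July 2031.
Terminal disclaimer: VP-257840 expires on the earlier of 13 October 2031 and 14 July 2031.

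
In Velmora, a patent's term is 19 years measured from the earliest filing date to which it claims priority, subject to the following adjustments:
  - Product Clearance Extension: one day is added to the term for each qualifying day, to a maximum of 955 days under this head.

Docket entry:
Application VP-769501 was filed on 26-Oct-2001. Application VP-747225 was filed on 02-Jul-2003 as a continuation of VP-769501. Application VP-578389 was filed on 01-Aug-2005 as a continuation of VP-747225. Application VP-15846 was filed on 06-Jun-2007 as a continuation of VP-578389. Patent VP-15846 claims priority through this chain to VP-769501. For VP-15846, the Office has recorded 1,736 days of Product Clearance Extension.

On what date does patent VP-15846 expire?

2023-06-08

Earliest priority filing: 26 October 2001.
Base term: 26 October 2001 + 19 years → 26 October 2020.
Product Clearance Extension: 1736 days claimed exceeds the 955-day cap, so +955 days → 8 June 2023.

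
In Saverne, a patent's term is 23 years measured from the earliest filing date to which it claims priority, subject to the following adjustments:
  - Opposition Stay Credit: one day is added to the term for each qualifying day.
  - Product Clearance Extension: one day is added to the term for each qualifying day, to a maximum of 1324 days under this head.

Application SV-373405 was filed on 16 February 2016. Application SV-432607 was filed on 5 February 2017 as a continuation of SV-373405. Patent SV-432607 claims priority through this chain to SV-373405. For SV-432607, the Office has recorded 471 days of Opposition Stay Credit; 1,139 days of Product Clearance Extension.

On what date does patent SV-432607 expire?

2043-07-15

Earliest priority filing: 16 February 2016.
Base term: 16 February 2016 + 23 years → 16 February 2039.
Opposition Stay Credit: +471 days → 1 June 2040.
Product Clearance Extension: 1139 days (within the 1324-day cap) → +1139 days → 15 July 2043.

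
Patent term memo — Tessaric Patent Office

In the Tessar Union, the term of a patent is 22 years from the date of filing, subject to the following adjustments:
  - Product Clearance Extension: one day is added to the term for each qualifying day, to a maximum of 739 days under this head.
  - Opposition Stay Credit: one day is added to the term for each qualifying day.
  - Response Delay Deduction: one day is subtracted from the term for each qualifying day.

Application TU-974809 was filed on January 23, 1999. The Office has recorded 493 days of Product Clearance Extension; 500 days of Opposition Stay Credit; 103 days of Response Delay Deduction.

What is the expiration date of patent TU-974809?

July 2, 2023

Base term: filing date + 22 years → 23 January 2021.
Product Clearance Extension: 493 days (within the 739-day cap) → +493 days → 31 May 2022.
Opposition Stay Credit: +500 days → 13 October 2023.
Response Delay Deduction: −103 days → 2 July 2023.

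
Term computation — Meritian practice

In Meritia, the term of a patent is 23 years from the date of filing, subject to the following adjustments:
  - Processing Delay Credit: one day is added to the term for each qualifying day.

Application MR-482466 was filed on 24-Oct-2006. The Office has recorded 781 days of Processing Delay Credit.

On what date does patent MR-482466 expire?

2031-12-14

Base term: filing date + 23 years → 24 October 2029.
Processing Delay Credit: +781 days → 14 December 2031.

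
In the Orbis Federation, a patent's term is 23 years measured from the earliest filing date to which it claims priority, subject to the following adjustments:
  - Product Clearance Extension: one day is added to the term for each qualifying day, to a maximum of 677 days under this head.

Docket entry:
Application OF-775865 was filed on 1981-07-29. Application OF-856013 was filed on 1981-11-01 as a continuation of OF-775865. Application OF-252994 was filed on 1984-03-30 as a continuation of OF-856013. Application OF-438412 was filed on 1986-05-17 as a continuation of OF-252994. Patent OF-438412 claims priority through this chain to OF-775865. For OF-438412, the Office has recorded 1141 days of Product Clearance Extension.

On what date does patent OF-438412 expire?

2006-06-06

Earliest priority filing: 29 July 1981.
Base term: 29 July 1981 + 23 years → 29 July 2004.
Product Clearance Extension: 1141 days claimed exceeds the 677-day cap, so +677 days → 6 June 2006.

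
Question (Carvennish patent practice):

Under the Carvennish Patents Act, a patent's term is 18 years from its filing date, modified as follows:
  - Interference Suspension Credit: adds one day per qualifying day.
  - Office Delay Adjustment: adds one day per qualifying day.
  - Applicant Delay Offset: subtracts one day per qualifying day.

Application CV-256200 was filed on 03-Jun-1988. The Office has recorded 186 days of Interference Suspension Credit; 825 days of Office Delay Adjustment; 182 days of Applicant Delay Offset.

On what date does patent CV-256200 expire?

September 9, 2008

Base term: filing date + 18 years → 3 June 2006.
Interference Suspension Credit: +186 days → 6 December 2006.
Office Delay Adjustment: +825 days → 10 March 2009.
Applicant Delay Offset: −182 days → 9 September 2008.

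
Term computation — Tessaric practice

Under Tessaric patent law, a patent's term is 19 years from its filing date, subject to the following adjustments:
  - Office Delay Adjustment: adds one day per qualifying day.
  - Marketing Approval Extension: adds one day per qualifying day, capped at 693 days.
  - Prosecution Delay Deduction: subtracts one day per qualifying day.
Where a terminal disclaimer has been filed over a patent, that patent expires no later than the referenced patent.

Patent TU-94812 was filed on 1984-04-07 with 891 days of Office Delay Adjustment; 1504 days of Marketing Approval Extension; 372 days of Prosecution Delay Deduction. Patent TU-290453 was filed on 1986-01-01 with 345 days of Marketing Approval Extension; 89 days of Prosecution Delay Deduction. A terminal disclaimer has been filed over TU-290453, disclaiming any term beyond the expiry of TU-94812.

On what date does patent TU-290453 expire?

Natural term of TU-290453:
  Base: filing + 19 years → 1 January 2005.
  Marketing Approval Extension: 345 days (within the 693-day cap) → +345 days → 12 December 2005.
  Prosecution Delay Deduction: −89 days → 14 September 2005.
Expiry of referenced patent TU-94812:
  Base: filing + 19 years → 7 April 2003.
  Office Delay Adjustment: +891 days → 14 September 2005.
  Marketing Approval Extension: 1504 days claimed exceeds the 693-day cap, so +693 days → 8 August 2007.
  Prosecution Delay Deduction: −372 days → 1 August 2006.
Terminal disclaimer: TU-290453 expires on the earlier of 14 September 2005 and 1 August 2006.

September 14, 2005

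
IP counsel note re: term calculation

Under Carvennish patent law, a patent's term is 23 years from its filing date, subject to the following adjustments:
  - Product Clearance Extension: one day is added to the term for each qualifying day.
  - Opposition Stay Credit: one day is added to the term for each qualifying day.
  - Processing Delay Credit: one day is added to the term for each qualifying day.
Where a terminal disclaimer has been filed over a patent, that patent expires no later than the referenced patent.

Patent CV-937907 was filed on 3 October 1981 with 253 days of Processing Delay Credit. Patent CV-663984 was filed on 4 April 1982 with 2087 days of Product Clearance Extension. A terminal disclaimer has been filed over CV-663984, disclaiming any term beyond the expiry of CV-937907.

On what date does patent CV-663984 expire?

2005-06-13

Natural term of CV-663984:
  Base: filing + 23 years → 4 April 2005.
  Product Clearance Extension: +2087 days → 21 December 2010.
Expiry of referenced patent CV-937907:
  Base: filing + 23 years → 3 October 2004.
  Processing Delay Credit: +253 days → 13 June 2005.
Terminal disclaimer: CV-663984 expires on the earlier of 21 December 2010 and 13 June 2005.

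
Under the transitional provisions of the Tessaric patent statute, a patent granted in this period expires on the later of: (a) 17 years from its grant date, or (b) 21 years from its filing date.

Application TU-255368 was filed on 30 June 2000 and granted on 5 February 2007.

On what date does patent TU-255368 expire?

2024-02-05

(a) grant + 17 years → 5 February 2024.
(b) filing + 21 years → 30 June 2021.
Later of the two: 5 February 2024.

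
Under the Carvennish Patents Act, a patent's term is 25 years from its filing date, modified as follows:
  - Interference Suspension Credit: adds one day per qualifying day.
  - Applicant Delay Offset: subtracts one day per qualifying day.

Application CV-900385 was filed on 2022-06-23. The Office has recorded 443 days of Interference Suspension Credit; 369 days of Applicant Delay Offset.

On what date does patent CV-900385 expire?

Base term: filing date + 25 years → 23 June 2047.
Interference Suspension Credit: +443 days → 8 September 2048.
Applicant Delay Offset: −369 days → 5 September 2047.

2047-09-05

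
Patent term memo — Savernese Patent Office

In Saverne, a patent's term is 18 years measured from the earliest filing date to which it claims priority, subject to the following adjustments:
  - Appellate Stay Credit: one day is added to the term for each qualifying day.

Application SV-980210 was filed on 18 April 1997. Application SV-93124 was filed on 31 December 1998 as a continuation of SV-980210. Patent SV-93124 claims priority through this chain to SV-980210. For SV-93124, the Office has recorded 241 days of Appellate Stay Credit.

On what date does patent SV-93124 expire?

Earliest priority filing: 18 April 1997.
Base term: 18 April 1997 + 18 years → 18 April 2015.
Appellate Stay Credit: +241 days → 15 December 2015.

December 15, 2015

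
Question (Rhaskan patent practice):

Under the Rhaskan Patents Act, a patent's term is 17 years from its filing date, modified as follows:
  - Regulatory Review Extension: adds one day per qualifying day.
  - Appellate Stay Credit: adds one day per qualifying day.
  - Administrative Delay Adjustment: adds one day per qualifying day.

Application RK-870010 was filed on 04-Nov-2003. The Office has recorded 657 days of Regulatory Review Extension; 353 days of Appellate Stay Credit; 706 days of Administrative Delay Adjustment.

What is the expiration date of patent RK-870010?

Base term: filing date + 17 years → 4 November 2020.
Regulatory Review Extension: +657 days → 23 August 2022.
Appellate Stay Credit: +353 days → 11 August 2023.
Administrative Delay Adjustment: +706 days → 17 July 2025.

2025-07-17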